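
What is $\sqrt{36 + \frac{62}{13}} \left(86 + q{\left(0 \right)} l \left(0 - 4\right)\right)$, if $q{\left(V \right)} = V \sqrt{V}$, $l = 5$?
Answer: $\frac{86 \sqrt{6890}}{13} \approx 549.12$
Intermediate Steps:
$q{\left(V \right)} = V^{\frac{3}{2}}$
$\sqrt{36 + \frac{62}{13}} \left(86 + q{\left(0 \right)} l \left(0 - 4\right)\right) = \sqrt{36 + \frac{62}{13}} \left(86 + 0^{\frac{3}{2}} \cdot 5 \left(0 - 4\right)\right) = \sqrt{36 + 62 \cdot \frac{1}{13}} \left(86 + 0 \cdot 5 \left(-4\right)\right) = \sqrt{36 + \frac{62}{13}} \left(86 + 0 \left(-4\right)\right) = \sqrt{\frac{530}{13}} \left(86 + 0\right) = \frac{\sqrt{6890}}{13} \cdot 86 = \frac{86 \sqrt{6890}}{13}$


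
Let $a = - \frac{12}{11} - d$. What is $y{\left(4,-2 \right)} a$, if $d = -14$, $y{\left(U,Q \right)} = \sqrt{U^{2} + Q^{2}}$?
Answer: $\frac{284 \sqrt{5}}{11} \approx 57.731$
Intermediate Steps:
$y{\left(U,Q \right)} = \sqrt{Q^{2} + U^{2}}$
$a = \frac{142}{11}$ ($a = - \frac{12}{11} - -14 = \left(-12\right) \frac{1}{11} + 14 = - \frac{12}{11} + 14 = \frac{142}{11} \approx 12.909$)
$y{\left(4,-2 \right)} a = \sqrt{\left(-2\right)^{2} + 4^{2}} \cdot \frac{142}{11} = \sqrt{4 + 16} \cdot \frac{142}{11} = \sqrt{20} \cdot \frac{142}{11} = 2 \sqrt{5} \cdot \frac{142}{11} = \frac{284 \sqrt{5}}{11}$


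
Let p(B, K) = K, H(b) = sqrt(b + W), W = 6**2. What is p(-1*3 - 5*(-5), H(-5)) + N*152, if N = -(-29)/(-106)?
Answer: -2204/53 + sqrt(31) ≈ -36.017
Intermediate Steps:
W = 36
N = -29/106 (N = -(-29)*(-1)/106 = -1*29/106 = -29/106 ≈ -0.27358)
H(b) = sqrt(36 + b) (H(b) = sqrt(b + 36) = sqrt(36 + b))
p(-1*3 - 5*(-5), H(-5)) + N*152 = sqrt(36 - 5) - 29/106*152 = sqrt(31) - 2204/53 = -2204/53 + sqrt(31)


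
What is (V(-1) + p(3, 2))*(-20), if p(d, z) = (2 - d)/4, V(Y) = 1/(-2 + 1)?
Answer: 25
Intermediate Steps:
V(Y) = -1 (V(Y) = 1/(-1) = -1)
p(d, z) = ½ - d/4 (p(d, z) = (2 - d)*(¼) = ½ - d/4)
(V(-1) + p(3, 2))*(-20) = (-1 + (½ - ¼*3))*(-20) = (-1 + (½ - ¾))*(-20) = (-1 - ¼)*(-20) = -5/4*(-20) = 25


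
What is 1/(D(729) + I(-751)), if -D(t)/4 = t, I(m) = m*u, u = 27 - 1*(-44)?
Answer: -1/56237 ≈ -1.7782e-5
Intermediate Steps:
u = 71 (u = 27 + 44 = 71)
I(m) = 71*m (I(m) = m*71 = 71*m)
D(t) = -4*t
1/(D(729) + I(-751)) = 1/(-4*729 + 71*(-751)) = 1/(-2916 - 53321) = 1/(-56237) = -1/56237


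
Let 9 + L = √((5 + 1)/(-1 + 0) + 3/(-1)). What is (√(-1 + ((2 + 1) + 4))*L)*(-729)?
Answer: 2187*√6*(3 - I) ≈ 16071.0 - 5357.0*I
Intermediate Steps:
L = -9 + 3*I (L = -9 + √((5 + 1)/(-1 + 0) + 3/(-1)) = -9 + √(6/(-1) + 3*(-1)) = -9 + √(6*(-1) - 3) = -9 + √(-6 - 3) = -9 + √(-9) = -9 + 3*I ≈ -9.0 + 3.0*I)
(√(-1 + ((2 + 1) + 4))*L)*(-729) = (√(-1 + ((2 + 1) + 4))*(-9 + 3*I))*(-729) = (√(-1 + (3 + 4))*(-9 + 3*I))*(-729) = (√(-1 + 7)*(-9 + 3*I))*(-729) = (√6*(-9 + 3*I))*(-729) = -729*√6*(-9 + 3*I)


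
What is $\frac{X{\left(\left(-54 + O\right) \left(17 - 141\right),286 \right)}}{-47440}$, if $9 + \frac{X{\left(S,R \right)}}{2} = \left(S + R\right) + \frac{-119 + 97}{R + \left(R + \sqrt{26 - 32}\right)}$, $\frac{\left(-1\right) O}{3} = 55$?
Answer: $\frac{- 27433 \sqrt{6} + 15691654 i}{23720 \left(\sqrt{6} - 572 i\right)} \approx -1.1565 - 6.9431 \cdot 10^{-9} i$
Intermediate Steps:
$O = -165$ ($O = \left(-3\right) 55 = -165$)
$X{\left(S,R \right)} = -18 - \frac{44}{2 R + i \sqrt{6}} + 2 R + 2 S$ ($X{\left(S,R \right)} = -18 + 2 \left(\left(S + R\right) + \frac{-119 + 97}{R + \left(R + \sqrt{26 - 32}\right)}\right) = -18 + 2 \left(\left(R + S\right) - \frac{22}{R + \left(R + \sqrt{-6}\right)}\right) = -18 + 2 \left(\left(R + S\right) - \frac{22}{R + \left(R + i \sqrt{6}\right)}\right) = -18 + 2 \left(\left(R + S\right) - \frac{22}{2 R + i \sqrt{6}}\right) = -18 + 2 \left(R + S - \frac{22}{2 R + i \sqrt{6}}\right) = -18 + \left(- \frac{44}{2 R + i \sqrt{6}} + 2 R + 2 S\right) = -18 - \frac{44}{2 R + i \sqrt{6}} + 2 R + 2 S$)
$\frac{X{\left(\left(-54 + O\right) \left(17 - 141\right),286 \right)}}{-47440} = \frac{2 \frac{1}{2 \cdot 286 + i \sqrt{6}} \left(-22 - 5148 + 2 \cdot 286^{2} - 9 i \sqrt{6} + 2 \cdot 286 \left(-54 - 165\right) \left(17 - 141\right) + i 286 \sqrt{6} + i \left(-54 - 165\right) \left(17 - 141\right) \sqrt{6}\right)}{-47440} = \frac{2 \left(-22 - 5148 + 2 \cdot 81796 - 9 i \sqrt{6} + 2 \cdot 286 \left(\left(-219\right) \left(-124\right)\right) + 286 i \sqrt{6} + i \left(\left(-219\right) \left(-124\right)\right) \sqrt{6}\right)}{572 + i \sqrt{6}} \left(- \frac{1}{47440}\right) = \frac{2 \left(-22 - 5148 + 163592 - 9 i \sqrt{6} + 2 \cdot 286 \cdot 27156 + 286 i \sqrt{6} + i 27156 \sqrt{6}\right)}{572 + i \sqrt{6}} \left(- \frac{1}{47440}\right) = \frac{2 \left(-22 - 5148 + 163592 - 9 i \sqrt{6} + 15533232 + 286 i \sqrt{6} + 27156 i \sqrt{6}\right)}{572 + i \sqrt{6}} \left(- \frac{1}{47440}\right) = \frac{2 \left(15691654 + 27433 i \sqrt{6}\right)}{572 + i \sqrt{6}} \left(- \frac{1}{47440}\right) = - \frac{15691654 + 27433 i \sqrt{6}}{23720 \left(572 + i \sqrt{6}\right)}$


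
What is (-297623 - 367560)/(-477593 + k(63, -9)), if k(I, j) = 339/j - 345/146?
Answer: 291350154/209203267 ≈ 1.3927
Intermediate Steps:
k(I, j) = -345/146 + 339/j (k(I, j) = 339/j - 345*1/146 = 339/j - 345/146 = -345/146 + 339/j)
(-297623 - 367560)/(-477593 + k(63, -9)) = (-297623 - 367560)/(-477593 + (-345/146 + 339/(-9))) = -665183/(-477593 + (-345/146 + 339*(-⅑))) = -665183/(-477593 + (-345/146 - 113/3)) = -665183/(-477593 - 17533/438) = -665183/(-209203267/438) = -665183*(-438/209203267) = 291350154/209203267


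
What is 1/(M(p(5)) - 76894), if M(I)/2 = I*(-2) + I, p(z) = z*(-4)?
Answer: -1/76854 ≈ -1.3012e-5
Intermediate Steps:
p(z) = -4*z
M(I) = -2*I (M(I) = 2*(I*(-2) + I) = 2*(-2*I + I) = 2*(-I) = -2*I)
1/(M(p(5)) - 76894) = 1/(-(-8)*5 - 76894) = 1/(-2*(-20) - 76894) = 1/(40 - 76894) = 1/(-76854) = -1/76854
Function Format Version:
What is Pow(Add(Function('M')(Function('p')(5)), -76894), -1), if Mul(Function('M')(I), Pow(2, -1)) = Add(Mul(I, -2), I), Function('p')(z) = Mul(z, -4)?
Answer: Rational(-1, 76854) ≈ -1.3012e-5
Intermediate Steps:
Function('p')(z) = Mul(-4, z)
Function('M')(I) = Mul(-2, I) (Function('M')(I) = Mul(2, Add(Mul(I, -2), I)) = Mul(2, Add(Mul(-2, I), I)) = Mul(2, Mul(-1, I)) = Mul(-2, I))
Pow(Add(Function('M')(Function('p')(5)), -76894), -1) = Pow(Add(Mul(-2, Mul(-4, 5)), -76894), -1) = Pow(Add(Mul(-2, -20), -76894), -1) = Pow(Add(40, -76894), -1) = Pow(-76854, -1) = Rational(-1, 76854)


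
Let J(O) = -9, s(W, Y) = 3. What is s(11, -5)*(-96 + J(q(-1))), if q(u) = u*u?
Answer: -315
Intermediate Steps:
q(u) = u²
s(11, -5)*(-96 + J(q(-1))) = 3*(-96 - 9) = 3*(-105) = -315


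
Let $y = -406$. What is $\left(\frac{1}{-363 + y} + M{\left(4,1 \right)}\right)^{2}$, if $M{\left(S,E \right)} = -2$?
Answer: $\frac{2368521}{591361} \approx 4.0052$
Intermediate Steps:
$\left(\frac{1}{-363 + y} + M{\left(4,1 \right)}\right)^{2} = \left(\frac{1}{-363 - 406} - 2\right)^{2} = \left(\frac{1}{-769} - 2\right)^{2} = \left(- \frac{1}{769} - 2\right)^{2} = \left(- \frac{1539}{769}\right)^{2} = \frac{2368521}{591361}$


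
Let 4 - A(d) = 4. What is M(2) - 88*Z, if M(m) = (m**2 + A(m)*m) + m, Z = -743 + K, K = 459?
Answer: 24998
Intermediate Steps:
A(d) = 0 (A(d) = 4 - 1*4 = 4 - 4 = 0)
Z = -284 (Z = -743 + 459 = -284)
M(m) = m + m**2 (M(m) = (m**2 + 0*m) + m = (m**2 + 0) + m = m**2 + m = m + m**2)
M(2) - 88*Z = 2*(1 + 2) - 88*(-284) = 2*3 + 24992 = 6 + 24992 = 24998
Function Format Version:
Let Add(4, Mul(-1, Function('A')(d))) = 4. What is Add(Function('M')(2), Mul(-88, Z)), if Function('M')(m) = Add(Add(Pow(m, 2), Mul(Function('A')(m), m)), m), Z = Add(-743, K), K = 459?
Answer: 24998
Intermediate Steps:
Function('A')(d) = 0 (Function('A')(d) = Add(4, Mul(-1, 4)) = Add(4, -4) = 0)
Z = -284 (Z = Add(-743, 459) = -284)
Function('M')(m) = Add(m, Pow(m, 2)) (Function('M')(m) = Add(Add(Pow(m, 2), Mul(0, m)), m) = Add(Add(Pow(m, 2), 0), m) = Add(Pow(m, 2), m) = Add(m, Pow(m, 2)))
Add(Function('M')(2), Mul(-88, Z)) = Add(Mul(2, Add(1, 2)), Mul(-88, -284)) = Add(Mul(2, 3), 24992) = Add(6, 24992) = 24998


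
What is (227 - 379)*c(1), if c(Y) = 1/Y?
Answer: -152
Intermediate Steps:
(227 - 379)*c(1) = (227 - 379)/1 = -152*1 = -152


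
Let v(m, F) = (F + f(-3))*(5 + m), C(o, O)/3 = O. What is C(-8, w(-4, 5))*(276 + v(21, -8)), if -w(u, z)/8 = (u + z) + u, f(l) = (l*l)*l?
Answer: -45648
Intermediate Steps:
f(l) = l**3 (f(l) = l**2*l = l**3)
w(u, z) = -16*u - 8*z (w(u, z) = -8*((u + z) + u) = -8*(z + 2*u) = -16*u - 8*z)
C(o, O) = 3*O
v(m, F) = (-27 + F)*(5 + m) (v(m, F) = (F + (-3)**3)*(5 + m) = (F - 27)*(5 + m) = (-27 + F)*(5 + m))
C(-8, w(-4, 5))*(276 + v(21, -8)) = (3*(-16*(-4) - 8*5))*(276 + (-135 - 27*21 + 5*(-8) - 8*21)) = (3*(64 - 40))*(276 + (-135 - 567 - 40 - 168)) = (3*24)*(276 - 910) = 72*(-634) = -45648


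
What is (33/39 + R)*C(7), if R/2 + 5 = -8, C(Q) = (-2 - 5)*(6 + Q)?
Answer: 2289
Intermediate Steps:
C(Q) = -42 - 7*Q (C(Q) = -7*(6 + Q) = -42 - 7*Q)
R = -26 (R = -10 + 2*(-8) = -10 - 16 = -26)
(33/39 + R)*C(7) = (33/39 - 26)*(-42 - 7*7) = (33*(1/39) - 26)*(-42 - 49) = (11/13 - 26)*(-91) = -327/13*(-91) = 2289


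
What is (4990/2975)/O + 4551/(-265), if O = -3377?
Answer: -1828931407/106493695 ≈ -17.174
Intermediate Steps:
(4990/2975)/O + 4551/(-265) = (4990/2975)/(-3377) + 4551/(-265) = (4990*(1/2975))*(-1/3377) + 4551*(-1/265) = (998/595)*(-1/3377) - 4551/265 = -998/2009315 - 4551/265 = -1828931407/106493695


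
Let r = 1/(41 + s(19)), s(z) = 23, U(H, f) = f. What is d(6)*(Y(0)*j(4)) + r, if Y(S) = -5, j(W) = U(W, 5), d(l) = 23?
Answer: -36799/64 ≈ -574.98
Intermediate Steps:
j(W) = 5
r = 1/64 (r = 1/(41 + 23) = 1/64 ≈ 0.015625)
d(6)*(Y(0)*j(4)) + r = 23*(-5*5) + 1/64 = 23*(-25) + 1/64 = -575 + 1/64 = -36799/64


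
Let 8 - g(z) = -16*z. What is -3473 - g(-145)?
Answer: -1161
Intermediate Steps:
g(z) = 8 + 16*z (g(z) = 8 - (-16)*z = 8 + 16*z)
-3473 - g(-145) = -3473 - (8 + 16*(-145)) = -3473 - (8 - 2320) = -3473 - 1*(-2312) = -3473 + 2312 = -1161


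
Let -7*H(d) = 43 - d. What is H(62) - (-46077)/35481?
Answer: 332226/82789 ≈ 4.0129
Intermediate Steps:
H(d) = -43/7 + d/7 (H(d) = -(43 - d)/7 = -43/7 + d/7)
H(62) - (-46077)/35481 = (-43/7 + (1/7)*62) - (-46077)/35481 = (-43/7 + 62/7) - (-46077)/35481 = 19/7 - 1*(-15359/11827) = 19/7 + 15359/11827 = 332226/82789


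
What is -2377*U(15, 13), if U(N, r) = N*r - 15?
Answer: -427860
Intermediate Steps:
U(N, r) = -15 + N*r
-2377*U(15, 13) = -2377*(-15 + 15*13) = -2377*(-15 + 195) = -2377*180 = -427860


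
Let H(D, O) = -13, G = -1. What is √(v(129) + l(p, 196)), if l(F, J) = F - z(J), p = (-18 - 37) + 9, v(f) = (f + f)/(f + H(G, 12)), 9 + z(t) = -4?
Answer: I*√103530/58 ≈ 5.5476*I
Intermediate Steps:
z(t) = -13 (z(t) = -9 - 4 = -13)
v(f) = 2*f/(-13 + f) (v(f) = (f + f)/(f - 13) = (2*f)/(-13 + f) = 2*f/(-13 + f))
p = -46 (p = -55 + 9 = -46)
l(F, J) = 13 + F (l(F, J) = F - 1*(-13) = F + 13 = 13 + F)
√(v(129) + l(p, 196)) = √(2*129/(-13 + 129) + (13 - 46)) = √(2*129/116 - 33) = √(2*129*(1/116) - 33) = √(129/58 - 33) = √(-1785/58) = I*√103530/58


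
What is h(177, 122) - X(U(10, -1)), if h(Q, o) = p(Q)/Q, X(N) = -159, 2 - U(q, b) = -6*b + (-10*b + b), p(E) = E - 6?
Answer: 9438/59 ≈ 159.97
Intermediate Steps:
p(E) = -6 + E
U(q, b) = 2 + 15*b (U(q, b) = 2 - (-6*b + (-10*b + b)) = 2 - (-6*b - 9*b) = 2 - (-15)*b = 2 + 15*b)
h(Q, o) = (-6 + Q)/Q
h(177, 122) - X(U(10, -1)) = (-6 + 177)/177 - 1*(-159) = (1/177)*171 + 159 = 57/59 + 159 = 9438/59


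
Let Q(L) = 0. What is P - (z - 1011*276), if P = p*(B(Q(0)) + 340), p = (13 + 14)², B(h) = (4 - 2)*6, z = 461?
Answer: 535183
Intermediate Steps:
B(h) = 12 (B(h) = 2*6 = 12)
p = 729 (p = 27² = 729)
P = 256608 (P = 729*(12 + 340) = 729*352 = 256608)
P - (z - 1011*276) = 256608 - (461 - 1011*276) = 256608 - (461 - 279036) = 256608 - 1*(-278575) = 256608 + 278575 = 535183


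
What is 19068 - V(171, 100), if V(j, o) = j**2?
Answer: -10173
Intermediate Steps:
19068 - V(171, 100) = 19068 - 1*171**2 = 19068 - 1*29241 = 19068 - 29241 = -10173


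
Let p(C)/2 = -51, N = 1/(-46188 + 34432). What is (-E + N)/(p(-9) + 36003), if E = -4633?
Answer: 54465547/422052156 ≈ 0.12905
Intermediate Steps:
N = -1/11756 (N = 1/(-11756) = -1/11756 ≈ -8.5063e-5)
p(C) = -102 (p(C) = 2*(-51) = -102)
(-E + N)/(p(-9) + 36003) = (-1*(-4633) - 1/11756)/(-102 + 36003) = (4633 - 1/11756)/35901 = (54465547/11756)*(1/35901) = 54465547/422052156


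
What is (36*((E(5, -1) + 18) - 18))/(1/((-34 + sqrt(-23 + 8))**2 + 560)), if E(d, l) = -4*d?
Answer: -1224720 + 48960*I*sqrt(15) ≈ -1.2247e+6 + 1.8962e+5*I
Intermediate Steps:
(36*((E(5, -1) + 18) - 18))/(1/((-34 + sqrt(-23 + 8))**2 + 560)) = (36*((-4*5 + 18) - 18))/(1/((-34 + sqrt(-23 + 8))**2 + 560)) = (36*((-20 + 18) - 18))/(1/((-34 + sqrt(-15))**2 + 560)) = (36*(-2 - 18))/(1/((-34 + I*sqrt(15))**2 + 560)) = (36*(-20))/(1/(560 + (-34 + I*sqrt(15))**2)) = -720*(560 + (-34 + I*sqrt(15))**2) = -403200 - 720*(-34 + I*sqrt(15))**2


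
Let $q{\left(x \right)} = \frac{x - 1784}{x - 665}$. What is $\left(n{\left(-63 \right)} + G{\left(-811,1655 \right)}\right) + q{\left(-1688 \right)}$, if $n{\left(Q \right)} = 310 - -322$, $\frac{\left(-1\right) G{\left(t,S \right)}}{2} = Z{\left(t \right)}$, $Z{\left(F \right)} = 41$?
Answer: $\frac{1297622}{2353} \approx 551.48$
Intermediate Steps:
$G{\left(t,S \right)} = -82$ ($G{\left(t,S \right)} = \left(-2\right) 41 = -82$)
$q{\left(x \right)} = \frac{-1784 + x}{-665 + x}$
$n{\left(Q \right)} = 632$ ($n{\left(Q \right)} = 310 + 322 = 632$)
$\left(n{\left(-63 \right)} + G{\left(-811,1655 \right)}\right) + q{\left(-1688 \right)} = \left(632 - 82\right) + \frac{-1784 - 1688}{-665 - 1688} = 550 + \frac{1}{-2353} \left(-3472\right) = 550 - - \frac{3472}{2353} = 550 + \frac{3472}{2353} = \frac{1297622}{2353}$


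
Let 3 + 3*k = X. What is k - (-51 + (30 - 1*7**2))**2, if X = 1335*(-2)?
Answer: -5791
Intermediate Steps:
X = -2670
k = -891 (k = -1 + (1/3)*(-2670) = -1 - 890 = -891)
k - (-51 + (30 - 1*7**2))**2 = -891 - (-51 + (30 - 1*7**2))**2 = -891 - (-51 + (30 - 1*49))**2 = -891 - (-51 + (30 - 49))**2 = -891 - (-51 - 19)**2 = -891 - 1*(-70)**2 = -891 - 1*4900 = -891 - 4900 = -5791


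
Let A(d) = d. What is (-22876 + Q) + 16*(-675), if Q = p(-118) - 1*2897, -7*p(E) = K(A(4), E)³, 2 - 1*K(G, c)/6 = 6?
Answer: -242187/7 ≈ -34598.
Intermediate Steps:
K(G, c) = -24 (K(G, c) = 12 - 6*6 = 12 - 36 = -24)
p(E) = 13824/7 (p(E) = -⅐*(-24)³ = -⅐*(-13824) = 13824/7)
Q = -6455/7 (Q = 13824/7 - 1*2897 = 13824/7 - 2897 = -6455/7 ≈ -922.14)
(-22876 + Q) + 16*(-675) = (-22876 - 6455/7) + 16*(-675) = -166587/7 - 10800 = -242187/7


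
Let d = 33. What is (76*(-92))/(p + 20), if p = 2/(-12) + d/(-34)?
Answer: -178296/481 ≈ -370.68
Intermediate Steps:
p = -58/51 (p = 2/(-12) + 33/(-34) = 2*(-1/12) + 33*(-1/34) = -⅙ - 33/34 = -58/51 ≈ -1.1373)
(76*(-92))/(p + 20) = (76*(-92))/(-58/51 + 20) = -6992/962/51 = -6992*51/962 = -178296/481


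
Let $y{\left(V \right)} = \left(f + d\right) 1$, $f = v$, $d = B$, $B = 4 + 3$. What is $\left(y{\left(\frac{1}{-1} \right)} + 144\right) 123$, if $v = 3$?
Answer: $18942$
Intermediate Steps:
$B = 7$
$d = 7$
$f = 3$
$y{\left(V \right)} = 10$ ($y{\left(V \right)} = \left(3 + 7\right) 1 = 10 \cdot 1 = 10$)
$\left(y{\left(\frac{1}{-1} \right)} + 144\right) 123 = \left(10 + 144\right) 123 = 154 \cdot 123 = 18942$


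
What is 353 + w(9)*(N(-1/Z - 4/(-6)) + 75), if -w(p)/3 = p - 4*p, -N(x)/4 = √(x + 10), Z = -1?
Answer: 6428 - 108*√105 ≈ 5321.3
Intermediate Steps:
N(x) = -4*√(10 + x) (N(x) = -4*√(x + 10) = -4*√(10 + x))
w(p) = 9*p (w(p) = -3*(p - 4*p) = -(-9)*p = 9*p)
353 + w(9)*(N(-1/Z - 4/(-6)) + 75) = 353 + (9*9)*(-4*√(10 + (-1/(-1) - 4/(-6))) + 75) = 353 + 81*(-4*√(10 + (-1*(-1) - 4*(-⅙))) + 75) = 353 + 81*(-4*√(10 + (1 + ⅔)) + 75) = 353 + 81*(-4*√(10 + 5/3) + 75) = 353 + 81*(-4*√105/3 + 75) = 353 + 81*(75 - 4*√105/3) = 353 + (6075 - 108*√105) = 6428 - 108*√105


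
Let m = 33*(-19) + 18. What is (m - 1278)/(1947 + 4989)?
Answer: -37/136 ≈ -0.27206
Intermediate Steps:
m = -609 (m = -627 + 18 = -609)
(m - 1278)/(1947 + 4989) = (-609 - 1278)/(1947 + 4989) = -1887/6936 = -1887*1/6936 = -37/136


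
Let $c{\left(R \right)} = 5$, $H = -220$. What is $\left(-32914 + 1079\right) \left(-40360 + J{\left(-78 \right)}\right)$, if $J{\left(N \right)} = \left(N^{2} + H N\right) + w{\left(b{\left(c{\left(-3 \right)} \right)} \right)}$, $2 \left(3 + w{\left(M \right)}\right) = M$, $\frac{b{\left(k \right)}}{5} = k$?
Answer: $\frac{1089170855}{2} \approx 5.4459 \cdot 10^{8}$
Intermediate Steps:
$b{\left(k \right)} = 5 k$
$w{\left(M \right)} = -3 + \frac{M}{2}$
$J{\left(N \right)} = \frac{19}{2} + N^{2} - 220 N$ ($J{\left(N \right)} = \left(N^{2} - 220 N\right) - \left(3 - \frac{5 \cdot 5}{2}\right) = \left(N^{2} - 220 N\right) + \left(-3 + \frac{1}{2} \cdot 25\right) = \left(N^{2} - 220 N\right) + \left(-3 + \frac{25}{2}\right) = \left(N^{2} - 220 N\right) + \frac{19}{2} = \frac{19}{2} + N^{2} - 220 N$)
$\left(-32914 + 1079\right) \left(-40360 + J{\left(-78 \right)}\right) = \left(-32914 + 1079\right) \left(-40360 + \left(\frac{19}{2} + \left(-78\right)^{2} - -17160\right)\right) = - 31835 \left(-40360 + \left(\frac{19}{2} + 6084 + 17160\right)\right) = - 31835 \left(-40360 + \frac{46507}{2}\right) = \left(-31835\right) \left(- \frac{34213}{2}\right) = \frac{1089170855}{2}$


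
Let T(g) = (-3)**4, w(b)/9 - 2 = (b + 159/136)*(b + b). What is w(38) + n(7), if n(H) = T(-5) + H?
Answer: 914521/34 ≈ 26898.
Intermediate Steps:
w(b) = 18 + 18*b*(159/136 + b) (w(b) = 18 + 9*((b + 159/136)*(b + b)) = 18 + 9*((b + 159*(1/136))*(2*b)) = 18 + 9*((b + 159/136)*(2*b)) = 18 + 9*((159/136 + b)*(2*b)) = 18 + 9*(2*b*(159/136 + b)) = 18 + 18*b*(159/136 + b))
T(g) = 81
n(H) = 81 + H
w(38) + n(7) = (18 + 18*38**2 + (1431/68)*38) + (81 + 7) = (18 + 18*1444 + 27189/34) + 88 = (18 + 25992 + 27189/34) + 88 = 911529/34 + 88 = 914521/34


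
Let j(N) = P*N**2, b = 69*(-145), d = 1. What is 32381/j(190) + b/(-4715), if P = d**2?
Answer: 4468321/1480100 ≈ 3.0189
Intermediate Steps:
P = 1 (P = 1**2 = 1)
b = -10005
j(N) = N**2 (j(N) = 1*N**2 = N**2)
32381/j(190) + b/(-4715) = 32381/(190**2) - 10005/(-4715) = 32381/36100 - 10005*(-1/4715) = 32381*(1/36100) + 87/41 = 32381/36100 + 87/41 = 4468321/1480100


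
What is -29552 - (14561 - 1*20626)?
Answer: -23487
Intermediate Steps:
-29552 - (14561 - 1*20626) = -29552 - (14561 - 20626) = -29552 - 1*(-6065) = -29552 + 6065 = -23487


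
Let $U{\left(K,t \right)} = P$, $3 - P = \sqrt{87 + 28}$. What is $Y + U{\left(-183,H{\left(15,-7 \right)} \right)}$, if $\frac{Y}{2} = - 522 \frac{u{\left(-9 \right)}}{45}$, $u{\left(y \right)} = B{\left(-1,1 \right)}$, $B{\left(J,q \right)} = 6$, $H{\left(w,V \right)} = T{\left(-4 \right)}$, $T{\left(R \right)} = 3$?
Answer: $- \frac{681}{5} - \sqrt{115} \approx -146.92$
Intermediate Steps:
$H{\left(w,V \right)} = 3$
$u{\left(y \right)} = 6$
$P = 3 - \sqrt{115}$ ($P = 3 - \sqrt{87 + 28} = 3 - \sqrt{115} \approx -7.7238$)
$U{\left(K,t \right)} = 3 - \sqrt{115}$
$Y = - \frac{696}{5}$ ($Y = 2 \left(- 522 \cdot \frac{6}{45}\right) = 2 \left(- 522 \cdot 6 \cdot \frac{1}{45}\right) = 2 \left(\left(-522\right) \frac{2}{15}\right) = 2 \left(- \frac{348}{5}\right) = - \frac{696}{5} \approx -139.2$)
$Y + U{\left(-183,H{\left(15,-7 \right)} \right)} = - \frac{696}{5} + \left(3 - \sqrt{115}\right) = - \frac{681}{5} - \sqrt{115}$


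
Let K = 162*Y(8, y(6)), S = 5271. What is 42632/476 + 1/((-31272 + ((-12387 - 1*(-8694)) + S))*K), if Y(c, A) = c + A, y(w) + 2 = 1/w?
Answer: 45166024747/504293202 ≈ 89.563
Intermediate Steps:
y(w) = -2 + 1/w
Y(c, A) = A + c
K = 999 (K = 162*((-2 + 1/6) + 8) = 162*((-2 + ⅙) + 8) = 162*(-11/6 + 8) = 162*(37/6) = 999)
42632/476 + 1/((-31272 + ((-12387 - 1*(-8694)) + S))*K) = 42632/476 + 1/((-31272 + ((-12387 - 1*(-8694)) + 5271))*999) = 42632*(1/476) + (1/999)/(-31272 + ((-12387 + 8694) + 5271)) = 10658/119 + (1/999)/(-31272 + (-3693 + 5271)) = 10658/119 + (1/999)/(-31272 + 1578) = 10658/119 + (1/999)/(-29694) = 10658/119 - 1/29694*1/999 = 10658/119 - 1/29664306 = 45166024747/504293202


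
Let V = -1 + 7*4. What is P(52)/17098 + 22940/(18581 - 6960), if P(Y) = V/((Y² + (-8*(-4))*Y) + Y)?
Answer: 1733648604167/878235692360 ≈ 1.9740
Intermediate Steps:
V = 27 (V = -1 + 28 = 27)
P(Y) = 27/(Y² + 33*Y) (P(Y) = 27/((Y² + (-8*(-4))*Y) + Y) = 27/((Y² + 32*Y) + Y) = 27/(Y² + 33*Y))
P(52)/17098 + 22940/(18581 - 6960) = (27/(52*(33 + 52)))/17098 + 22940/(18581 - 6960) = (27*(1/52)/85)*(1/17098) + 22940/11621 = (27*(1/52)*(1/85))*(1/17098) + 22940*(1/11621) = (27/4420)*(1/17098) + 22940/11621 = 27/75573160 + 22940/11621 = 1733648604167/878235692360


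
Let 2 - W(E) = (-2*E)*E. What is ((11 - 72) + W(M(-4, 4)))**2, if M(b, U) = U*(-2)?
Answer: 4761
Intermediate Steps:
M(b, U) = -2*U
W(E) = 2 + 2*E**2 (W(E) = 2 - (-2*E)*E = 2 - (-2)*E**2 = 2 + 2*E**2)
((11 - 72) + W(M(-4, 4)))**2 = ((11 - 72) + (2 + 2*(-2*4)**2))**2 = (-61 + (2 + 2*(-8)**2))**2 = (-61 + (2 + 2*64))**2 = (-61 + (2 + 128))**2 = (-61 + 130)**2 = 69**2 = 4761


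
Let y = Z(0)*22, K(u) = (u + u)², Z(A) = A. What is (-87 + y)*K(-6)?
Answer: -12528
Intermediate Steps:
K(u) = 4*u² (K(u) = (2*u)² = 4*u²)
y = 0 (y = 0*22 = 0)
(-87 + y)*K(-6) = (-87 + 0)*(4*(-6)²) = -348*36 = -87*144 = -12528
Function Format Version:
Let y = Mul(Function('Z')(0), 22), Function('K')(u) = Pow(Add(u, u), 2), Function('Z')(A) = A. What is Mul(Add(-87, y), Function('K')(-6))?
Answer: -12528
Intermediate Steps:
Function('K')(u) = Mul(4, Pow(u, 2)) (Function('K')(u) = Pow(Mul(2, u), 2) = Mul(4, Pow(u, 2)))
y = 0 (y = Mul(0, 22) = 0)
Mul(Add(-87, y), Function('K')(-6)) = Mul(Add(-87, 0), Mul(4, Pow(-6, 2))) = Mul(-87, Mul(4, 36)) = Mul(-87, 144) = -12528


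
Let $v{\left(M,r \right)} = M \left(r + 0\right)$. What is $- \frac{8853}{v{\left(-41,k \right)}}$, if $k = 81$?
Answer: $\frac{2951}{1107} \approx 2.6658$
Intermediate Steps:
$v{\left(M,r \right)} = M r$
$- \frac{8853}{v{\left(-41,k \right)}} = - \frac{8853}{\left(-41\right) 81} = - \frac{8853}{-3321} = \left(-8853\right) \left(- \frac{1}{3321}\right) = \frac{2951}{1107}$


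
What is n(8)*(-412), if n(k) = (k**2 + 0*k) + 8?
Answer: -29664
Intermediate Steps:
n(k) = 8 + k**2 (n(k) = (k**2 + 0) + 8 = k**2 + 8 = 8 + k**2)
n(8)*(-412) = (8 + 8**2)*(-412) = (8 + 64)*(-412) = 72*(-412) = -29664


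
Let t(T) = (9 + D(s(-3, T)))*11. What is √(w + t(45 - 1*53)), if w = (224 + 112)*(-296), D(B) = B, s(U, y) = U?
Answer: I*√99390 ≈ 315.26*I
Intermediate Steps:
t(T) = 66 (t(T) = (9 - 3)*11 = 6*11 = 66)
w = -99456 (w = 336*(-296) = -99456)
√(w + t(45 - 1*53)) = √(-99456 + 66) = √(-99390) = I*√99390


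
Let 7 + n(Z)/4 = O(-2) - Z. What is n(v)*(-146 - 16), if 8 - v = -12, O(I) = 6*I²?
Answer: 1944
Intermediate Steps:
v = 20 (v = 8 - 1*(-12) = 8 + 12 = 20)
n(Z) = 68 - 4*Z (n(Z) = -28 + 4*(6*(-2)² - Z) = -28 + 4*(6*4 - Z) = -28 + 4*(24 - Z) = -28 + (96 - 4*Z) = 68 - 4*Z)
n(v)*(-146 - 16) = (68 - 4*20)*(-146 - 16) = (68 - 80)*(-162) = -12*(-162) = 1944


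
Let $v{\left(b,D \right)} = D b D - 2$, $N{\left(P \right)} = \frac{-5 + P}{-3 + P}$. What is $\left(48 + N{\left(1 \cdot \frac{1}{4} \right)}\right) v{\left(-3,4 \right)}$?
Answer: $- \frac{27350}{11} \approx -2486.4$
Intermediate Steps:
$N{\left(P \right)} = \frac{-5 + P}{-3 + P}$
$v{\left(b,D \right)} = -2 + b D^{2}$ ($v{\left(b,D \right)} = b D^{2} - 2 = -2 + b D^{2}$)
$\left(48 + N{\left(1 \cdot \frac{1}{4} \right)}\right) v{\left(-3,4 \right)} = \left(48 + \frac{-5 + 1 \cdot \frac{1}{4}}{-3 + 1 \cdot \frac{1}{4}}\right) \left(-2 - 3 \cdot 4^{2}\right) = \left(48 + \frac{-5 + 1 \cdot \frac{1}{4}}{-3 + 1 \cdot \frac{1}{4}}\right) \left(-2 - 48\right) = \left(48 + \frac{-5 + \frac{1}{4}}{-3 + \frac{1}{4}}\right) \left(-2 - 48\right) = \left(48 + \frac{1}{- \frac{11}{4}} \left(- \frac{19}{4}\right)\right) \left(-50\right) = \left(48 - - \frac{19}{11}\right) \left(-50\right) = \left(48 + \frac{19}{11}\right) \left(-50\right) = \frac{547}{11} \left(-50\right) = - \frac{27350}{11}$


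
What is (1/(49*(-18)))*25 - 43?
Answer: -37951/882 ≈ -43.028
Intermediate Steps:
(1/(49*(-18)))*25 - 43 = ((1/49)*(-1/18))*25 - 43 = -1/882*25 - 43 = -25/882 - 43 = -37951/882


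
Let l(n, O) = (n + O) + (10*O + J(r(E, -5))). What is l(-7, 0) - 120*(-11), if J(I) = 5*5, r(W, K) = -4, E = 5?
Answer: 1338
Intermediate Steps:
J(I) = 25
l(n, O) = 25 + n + 11*O (l(n, O) = (n + O) + (10*O + 25) = (O + n) + (25 + 10*O) = 25 + n + 11*O)
l(-7, 0) - 120*(-11) = (25 - 7 + 11*0) - 120*(-11) = (25 - 7 + 0) + 1320 = 18 + 1320 = 1338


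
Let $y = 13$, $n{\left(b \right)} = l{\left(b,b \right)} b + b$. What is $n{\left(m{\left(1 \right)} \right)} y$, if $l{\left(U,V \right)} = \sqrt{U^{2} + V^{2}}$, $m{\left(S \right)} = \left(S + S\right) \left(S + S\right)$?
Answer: $52 + 208 \sqrt{2} \approx 346.16$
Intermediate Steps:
$m{\left(S \right)} = 4 S^{2}$ ($m{\left(S \right)} = 2 S 2 S = 4 S^{2}$)
$n{\left(b \right)} = b + b \sqrt{2} \sqrt{b^{2}}$ ($n{\left(b \right)} = \sqrt{b^{2} + b^{2}} b + b = \sqrt{2 b^{2}} b + b = \sqrt{2} \sqrt{b^{2}} b + b = b \sqrt{2} \sqrt{b^{2}} + b = b + b \sqrt{2} \sqrt{b^{2}}$)
$n{\left(m{\left(1 \right)} \right)} y = 4 \cdot 1^{2} \left(1 + \sqrt{2} \sqrt{\left(4 \cdot 1^{2}\right)^{2}}\right) 13 = 4 \cdot 1 \left(1 + \sqrt{2} \sqrt{\left(4 \cdot 1\right)^{2}}\right) 13 = 4 \left(1 + \sqrt{2} \sqrt{4^{2}}\right) 13 = 4 \left(1 + \sqrt{2} \sqrt{16}\right) 13 = 4 \left(1 + \sqrt{2} \cdot 4\right) 13 = 4 \left(1 + 4 \sqrt{2}\right) 13 = \left(4 + 16 \sqrt{2}\right) 13 = 52 + 208 \sqrt{2}$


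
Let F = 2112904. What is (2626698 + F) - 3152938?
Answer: 1586664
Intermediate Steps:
(2626698 + F) - 3152938 = (2626698 + 2112904) - 3152938 = 4739602 - 3152938 = 1586664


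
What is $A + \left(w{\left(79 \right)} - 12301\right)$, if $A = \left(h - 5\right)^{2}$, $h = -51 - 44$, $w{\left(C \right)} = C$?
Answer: $-2222$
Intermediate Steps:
$h = -95$ ($h = -51 - 44 = -95$)
$A = 10000$ ($A = \left(-95 - 5\right)^{2} = \left(-100\right)^{2} = 10000$)
$A + \left(w{\left(79 \right)} - 12301\right) = 10000 + \left(79 - 12301\right) = 10000 - 12222 = -2222$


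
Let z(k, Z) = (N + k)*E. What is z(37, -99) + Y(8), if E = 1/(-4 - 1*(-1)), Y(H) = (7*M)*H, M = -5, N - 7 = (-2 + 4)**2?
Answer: -296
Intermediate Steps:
N = 11 (N = 7 + (-2 + 4)**2 = 7 + 2**2 = 7 + 4 = 11)
Y(H) = -35*H (Y(H) = (7*(-5))*H = -35*H)
E = -1/3 (E = 1/(-4 + 1) = 1/(-3) = -1/3 ≈ -0.33333)
z(k, Z) = -11/3 - k/3 (z(k, Z) = (11 + k)*(-1/3) = -11/3 - k/3)
z(37, -99) + Y(8) = (-11/3 - 1/3*37) - 35*8 = (-11/3 - 37/3) - 280 = -16 - 280 = -296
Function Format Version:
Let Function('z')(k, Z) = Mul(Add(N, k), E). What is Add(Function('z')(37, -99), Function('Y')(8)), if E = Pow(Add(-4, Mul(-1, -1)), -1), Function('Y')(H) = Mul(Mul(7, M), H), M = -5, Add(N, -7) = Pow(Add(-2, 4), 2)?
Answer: -296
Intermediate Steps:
N = 11 (N = Add(7, Pow(Add(-2, 4), 2)) = Add(7, Pow(2, 2)) = Add(7, 4) = 11)
Function('Y')(H) = Mul(-35, H) (Function('Y')(H) = Mul(Mul(7, -5), H) = Mul(-35, H))
E = Rational(-1, 3) (E = Pow(Add(-4, 1), -1) = Pow(-3, -1) = Rational(-1, 3) ≈ -0.33333)
Function('z')(k, Z) = Add(Rational(-11, 3), Mul(Rational(-1, 3), k)) (Function('z')(k, Z) = Mul(Add(11, k), Rational(-1, 3)) = Add(Rational(-11, 3), Mul(Rational(-1, 3), k)))
Add(Function('z')(37, -99), Function('Y')(8)) = Add(Add(Rational(-11, 3), Mul(Rational(-1, 3), 37)), Mul(-35, 8)) = Add(Add(Rational(-11, 3), Rational(-37, 3)), -280) = Add(-16, -280) = -296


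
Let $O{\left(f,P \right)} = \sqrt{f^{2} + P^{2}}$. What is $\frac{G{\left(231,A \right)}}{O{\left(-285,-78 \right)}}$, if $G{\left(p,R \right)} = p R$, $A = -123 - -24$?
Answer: $- \frac{7623 \sqrt{9701}}{9701} \approx -77.396$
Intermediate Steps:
$A = -99$ ($A = -123 + 24 = -99$)
$G{\left(p,R \right)} = R p$
$O{\left(f,P \right)} = \sqrt{P^{2} + f^{2}}$
$\frac{G{\left(231,A \right)}}{O{\left(-285,-78 \right)}} = \frac{\left(-99\right) 231}{\sqrt{\left(-78\right)^{2} + \left(-285\right)^{2}}} = - \frac{22869}{\sqrt{6084 + 81225}} = - \frac{22869}{\sqrt{87309}} = - \frac{22869}{3 \sqrt{9701}} = - 22869 \frac{\sqrt{9701}}{29103} = - \frac{7623 \sqrt{9701}}{9701}$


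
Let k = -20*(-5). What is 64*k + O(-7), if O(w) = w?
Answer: 6393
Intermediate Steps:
k = 100
64*k + O(-7) = 64*100 - 7 = 6400 - 7 = 6393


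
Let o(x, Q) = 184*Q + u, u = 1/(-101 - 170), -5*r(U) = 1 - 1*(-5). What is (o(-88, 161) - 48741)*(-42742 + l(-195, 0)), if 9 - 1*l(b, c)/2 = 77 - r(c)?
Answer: 1110754156616/1355 ≈ 8.1974e+8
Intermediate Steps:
r(U) = -6/5 (r(U) = -(1 - 1*(-5))/5 = -(1 + 5)/5 = -⅕*6 = -6/5)
u = -1/271 (u = 1/(-271) = -1/271 ≈ -0.0036900)
l(b, c) = -692/5 (l(b, c) = 18 - 2*(77 - 1*(-6/5)) = 18 - 2*(77 + 6/5) = 18 - 2*391/5 = 18 - 782/5 = -692/5)
o(x, Q) = -1/271 + 184*Q (o(x, Q) = 184*Q - 1/271 = -1/271 + 184*Q)
(o(-88, 161) - 48741)*(-42742 + l(-195, 0)) = ((-1/271 + 184*161) - 48741)*(-42742 - 692/5) = ((-1/271 + 29624) - 48741)*(-214402/5) = (8028103/271 - 48741)*(-214402/5) = -5180708/271*(-214402/5) = 1110754156616/1355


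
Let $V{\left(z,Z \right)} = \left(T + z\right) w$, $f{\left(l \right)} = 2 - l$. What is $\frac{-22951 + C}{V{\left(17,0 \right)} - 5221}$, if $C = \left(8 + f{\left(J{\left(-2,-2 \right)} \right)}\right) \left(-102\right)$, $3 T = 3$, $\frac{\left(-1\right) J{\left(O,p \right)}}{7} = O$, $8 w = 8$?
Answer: $\frac{22543}{5203} \approx 4.3327$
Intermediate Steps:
$w = 1$ ($w = \frac{1}{8} \cdot 8 = 1$)
$J{\left(O,p \right)} = - 7 O$
$T = 1$ ($T = \frac{1}{3} \cdot 3 = 1$)
$C = 408$ ($C = \left(8 + \left(2 - \left(-7\right) \left(-2\right)\right)\right) \left(-102\right) = \left(8 + \left(2 - 14\right)\right) \left(-102\right) = \left(8 - 12\right) \left(-102\right) = \left(-4\right) \left(-102\right) = 408$)
$V{\left(z,Z \right)} = 1 + z$ ($V{\left(z,Z \right)} = \left(1 + z\right) 1 = 1 + z$)
$\frac{-22951 + C}{V{\left(17,0 \right)} - 5221} = \frac{-22951 + 408}{\left(1 + 17\right) - 5221} = - \frac{22543}{18 - 5221} = - \frac{22543}{-5203} = \left(-22543\right) \left(- \frac{1}{5203}\right) = \frac{22543}{5203}$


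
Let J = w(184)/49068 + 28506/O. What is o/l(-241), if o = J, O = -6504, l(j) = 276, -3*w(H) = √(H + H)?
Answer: -4751/299184 - √23/10157076 ≈ -0.015880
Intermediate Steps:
w(H) = -√2*√H/3 (w(H) = -√(H + H)/3 = -√2*√H/3)
J = -4751/1084 - √23/36801 (J = -√2*√184/3/49068 + 28506/(-6504) = -√2*2*√46/3*(1/49068) + 28506*(-1/6504) = -4*√23/3*(1/49068) - 4751/1084 = -√23/36801 - 4751/1084 = -4751/1084 - √23/36801 ≈ -4.3830)
o = -4751/1084 - √23/36801 ≈ -4.3830
o/l(-241) = (-4751/1084 - √23/36801)/276 = (-4751/1084 - √23/36801)*(1/276) = -4751/299184 - √23/10157076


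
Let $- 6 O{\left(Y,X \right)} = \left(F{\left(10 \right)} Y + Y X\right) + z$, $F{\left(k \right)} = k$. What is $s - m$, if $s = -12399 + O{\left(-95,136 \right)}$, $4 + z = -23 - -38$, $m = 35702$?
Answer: $- \frac{274747}{6} \approx -45791.0$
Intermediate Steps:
$z = 11$ ($z = -4 - -15 = -4 + \left(-23 + 38\right) = -4 + 15 = 11$)
$O{\left(Y,X \right)} = - \frac{11}{6} - \frac{5 Y}{3} - \frac{X Y}{6}$ ($O{\left(Y,X \right)} = - \frac{\left(10 Y + Y X\right) + 11}{6} = - \frac{\left(10 Y + X Y\right) + 11}{6} = - \frac{11 + 10 Y + X Y}{6} = - \frac{11}{6} - \frac{5 Y}{3} - \frac{X Y}{6}$)
$s = - \frac{60535}{6}$ ($s = -12399 - \left(- \frac{313}{2} - \frac{6460}{3}\right) = -12399 + \left(- \frac{11}{6} + \frac{475}{3} + \frac{6460}{3}\right) = -12399 + \frac{13859}{6} = - \frac{60535}{6} \approx -10089.0$)
$s - m = - \frac{60535}{6} - 35702 = - \frac{274747}{6}$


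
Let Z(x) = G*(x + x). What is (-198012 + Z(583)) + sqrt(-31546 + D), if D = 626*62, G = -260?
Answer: -501172 + sqrt(7266) ≈ -5.0109e+5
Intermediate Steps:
Z(x) = -520*x (Z(x) = -260*(x + x) = -520*x)
D = 38812
(-198012 + Z(583)) + sqrt(-31546 + D) = (-198012 - 520*583) + sqrt(-31546 + 38812) = (-198012 - 303160) + sqrt(7266) = -501172 + sqrt(7266)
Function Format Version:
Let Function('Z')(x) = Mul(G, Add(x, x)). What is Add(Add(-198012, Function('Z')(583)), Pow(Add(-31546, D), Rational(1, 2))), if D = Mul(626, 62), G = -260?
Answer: Add(-501172, Pow(7266, Rational(1, 2))) ≈ -5.0109e+5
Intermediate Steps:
Function('Z')(x) = Mul(-520, x) (Function('Z')(x) = Mul(-260, Add(x, x)) = Mul(-260, Mul(2, x)) = Mul(-520, x))
D = 38812
Add(Add(-198012, Function('Z')(583)), Pow(Add(-31546, D), Rational(1, 2))) = Add(Add(-198012, Mul(-520, 583)), Pow(Add(-31546, 38812), Rational(1, 2))) = Add(Add(-198012, -303160), Pow(7266, Rational(1, 2))) = Add(-501172, Pow(7266, Rational(1, 2)))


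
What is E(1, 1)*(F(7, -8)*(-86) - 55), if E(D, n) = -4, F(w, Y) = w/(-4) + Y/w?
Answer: -5426/7 ≈ -775.14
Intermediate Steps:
F(w, Y) = -w/4 + Y/w (F(w, Y) = w*(-¼) + Y/w = -w/4 + Y/w)
E(1, 1)*(F(7, -8)*(-86) - 55) = -4*((-¼*7 - 8/7)*(-86) - 55) = -4*((-7/4 - 8*⅐)*(-86) - 55) = -4*((-7/4 - 8/7)*(-86) - 55) = -4*(-81/28*(-86) - 55) = -4*(3483/14 - 55) = -4*2713/14 = -5426/7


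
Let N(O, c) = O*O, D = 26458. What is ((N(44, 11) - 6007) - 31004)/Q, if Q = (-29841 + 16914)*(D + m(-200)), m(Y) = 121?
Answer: 35075/343586733 ≈ 0.00010208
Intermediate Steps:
N(O, c) = O**2
Q = -343586733 (Q = (-29841 + 16914)*(26458 + 121) = -12927*26579 = -343586733)
((N(44, 11) - 6007) - 31004)/Q = ((44**2 - 6007) - 31004)/(-343586733) = ((1936 - 6007) - 31004)*(-1/343586733) = (-4071 - 31004)*(-1/343586733) = -35075*(-1/343586733) = 35075/343586733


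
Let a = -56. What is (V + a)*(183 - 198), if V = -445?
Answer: 7515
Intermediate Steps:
(V + a)*(183 - 198) = (-445 - 56)*(183 - 198) = -501*(-15) = 7515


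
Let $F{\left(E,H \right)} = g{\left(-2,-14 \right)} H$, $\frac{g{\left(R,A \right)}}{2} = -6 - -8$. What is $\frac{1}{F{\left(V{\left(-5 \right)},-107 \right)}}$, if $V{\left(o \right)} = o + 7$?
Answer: $- \frac{1}{428} \approx -0.0023364$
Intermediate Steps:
$V{\left(o \right)} = 7 + o$
$g{\left(R,A \right)} = 4$ ($g{\left(R,A \right)} = 2 \left(-6 - -8\right) = 2 \left(-6 + 8\right) = 2 \cdot 2 = 4$)
$F{\left(E,H \right)} = 4 H$
$\frac{1}{F{\left(V{\left(-5 \right)},-107 \right)}} = \frac{1}{4 \left(-107\right)} = \frac{1}{-428} = - \frac{1}{428}$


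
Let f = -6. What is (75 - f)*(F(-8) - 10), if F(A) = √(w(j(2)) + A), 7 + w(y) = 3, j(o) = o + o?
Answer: -810 + 162*I*√3 ≈ -810.0 + 280.59*I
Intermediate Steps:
j(o) = 2*o
w(y) = -4 (w(y) = -7 + 3 = -4)
F(A) = √(-4 + A)
(75 - f)*(F(-8) - 10) = (75 - 1*(-6))*(√(-4 - 8) - 10) = (75 + 6)*(√(-12) - 10) = 81*(2*I*√3 - 10) = 81*(-10 + 2*I*√3) = -810 + 162*I*√3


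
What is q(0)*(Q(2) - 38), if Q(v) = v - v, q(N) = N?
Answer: 0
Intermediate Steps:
Q(v) = 0
q(0)*(Q(2) - 38) = 0*(0 - 38) = 0*(-38) = 0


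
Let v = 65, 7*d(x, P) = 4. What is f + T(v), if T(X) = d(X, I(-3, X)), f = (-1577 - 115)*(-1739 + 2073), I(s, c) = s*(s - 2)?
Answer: -3955892/7 ≈ -5.6513e+5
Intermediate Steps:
I(s, c) = s*(-2 + s)
d(x, P) = 4/7 (d(x, P) = (⅐)*4 = 4/7)
f = -565128 (f = -1692*334 = -565128)
T(X) = 4/7
f + T(v) = -565128 + 4/7 = -3955892/7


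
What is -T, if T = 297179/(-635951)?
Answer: 297179/635951 ≈ 0.46730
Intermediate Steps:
T = -297179/635951 (T = 297179*(-1/635951) = -297179/635951 ≈ -0.46730)
-T = -1*(-297179/635951) = 297179/635951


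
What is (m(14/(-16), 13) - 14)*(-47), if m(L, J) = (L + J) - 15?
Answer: 6345/8 ≈ 793.13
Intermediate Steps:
m(L, J) = -15 + J + L (m(L, J) = (J + L) - 15 = -15 + J + L)
(m(14/(-16), 13) - 14)*(-47) = ((-15 + 13 + 14/(-16)) - 14)*(-47) = ((-15 + 13 + 14*(-1/16)) - 14)*(-47) = ((-15 + 13 - 7/8) - 14)*(-47) = (-23/8 - 14)*(-47) = -135/8*(-47) = 6345/8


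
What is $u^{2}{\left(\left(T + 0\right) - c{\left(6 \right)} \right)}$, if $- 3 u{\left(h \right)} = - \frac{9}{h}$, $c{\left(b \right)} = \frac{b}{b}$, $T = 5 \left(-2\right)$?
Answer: $\frac{9}{121} \approx 0.07438$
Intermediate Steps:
$T = -10$
$c{\left(b \right)} = 1$
$u{\left(h \right)} = \frac{3}{h}$ ($u{\left(h \right)} = - \frac{\left(-9\right) \frac{1}{h}}{3} = \frac{3}{h}$)
$u^{2}{\left(\left(T + 0\right) - c{\left(6 \right)} \right)} = \left(\frac{3}{\left(-10 + 0\right) - 1}\right)^{2} = \left(\frac{3}{-10 - 1}\right)^{2} = \left(\frac{3}{-11}\right)^{2} = \left(3 \left(- \frac{1}{11}\right)\right)^{2} = \left(- \frac{3}{11}\right)^{2} = \frac{9}{121}$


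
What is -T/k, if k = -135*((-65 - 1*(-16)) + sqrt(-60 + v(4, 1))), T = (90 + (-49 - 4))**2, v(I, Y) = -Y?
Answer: -67081/332370 - 1369*I*sqrt(61)/332370 ≈ -0.20183 - 0.03217*I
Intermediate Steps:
T = 1369 (T = (90 - 53)**2 = 37**2 = 1369)
k = 6615 - 135*I*sqrt(61) (k = -135*((-65 - 1*(-16)) + sqrt(-60 - 1*1)) = -135*((-65 + 16) + sqrt(-60 - 1)) = -135*(-49 + sqrt(-61)) = -135*(-49 + I*sqrt(61)) = 6615 - 135*I*sqrt(61) ≈ 6615.0 - 1054.4*I)
-T/k = -1369/(6615 - 135*I*sqrt(61))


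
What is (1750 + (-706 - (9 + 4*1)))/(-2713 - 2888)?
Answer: -1031/5601 ≈ -0.18407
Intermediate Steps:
(1750 + (-706 - (9 + 4*1)))/(-2713 - 2888) = (1750 + (-706 - (9 + 4)))/(-5601) = (1750 + (-706 - 1*13))*(-1/5601) = (1750 + (-706 - 13))*(-1/5601) = (1750 - 719)*(-1/5601) = 1031*(-1/5601) = -1031/5601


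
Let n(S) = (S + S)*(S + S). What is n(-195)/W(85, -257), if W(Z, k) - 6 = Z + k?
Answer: -76050/83 ≈ -916.26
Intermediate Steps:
n(S) = 4*S² (n(S) = (2*S)*(2*S) = 4*S²)
W(Z, k) = 6 + Z + k (W(Z, k) = 6 + (Z + k) = 6 + Z + k)
n(-195)/W(85, -257) = (4*(-195)²)/(6 + 85 - 257) = (4*38025)/(-166) = 152100*(-1/166) = -76050/83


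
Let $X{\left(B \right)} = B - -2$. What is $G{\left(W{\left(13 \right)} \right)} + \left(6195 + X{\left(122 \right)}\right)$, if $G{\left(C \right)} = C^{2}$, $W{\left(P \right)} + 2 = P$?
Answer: $6440$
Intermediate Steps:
$X{\left(B \right)} = 2 + B$ ($X{\left(B \right)} = B + 2 = 2 + B$)
$W{\left(P \right)} = -2 + P$
$G{\left(W{\left(13 \right)} \right)} + \left(6195 + X{\left(122 \right)}\right) = \left(-2 + 13\right)^{2} + \left(6195 + \left(2 + 122\right)\right) = 11^{2} + \left(6195 + 124\right) = 121 + 6319 = 6440$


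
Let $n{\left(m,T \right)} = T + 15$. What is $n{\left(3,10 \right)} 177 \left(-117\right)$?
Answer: $-517725$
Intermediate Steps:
$n{\left(m,T \right)} = 15 + T$
$n{\left(3,10 \right)} 177 \left(-117\right) = \left(15 + 10\right) 177 \left(-117\right) = 25 \cdot 177 \left(-117\right) = 4425 \left(-117\right) = -517725$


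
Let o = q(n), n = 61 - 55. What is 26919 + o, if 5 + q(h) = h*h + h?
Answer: 26956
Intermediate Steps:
n = 6
q(h) = -5 + h + h² (q(h) = -5 + (h*h + h) = -5 + (h² + h) = -5 + (h + h²) = -5 + h + h²)
o = 37 (o = -5 + 6 + 6² = -5 + 6 + 36 = 37)
26919 + o = 26919 + 37 = 26956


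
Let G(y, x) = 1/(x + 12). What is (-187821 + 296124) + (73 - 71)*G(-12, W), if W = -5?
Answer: 758123/7 ≈ 1.0830e+5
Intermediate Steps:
G(y, x) = 1/(12 + x)
(-187821 + 296124) + (73 - 71)*G(-12, W) = (-187821 + 296124) + (73 - 71)/(12 - 5) = 108303 + 2/7 = 758123/7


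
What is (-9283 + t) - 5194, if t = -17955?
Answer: -32432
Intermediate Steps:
(-9283 + t) - 5194 = (-9283 - 17955) - 5194 = -27238 - 5194 = -32432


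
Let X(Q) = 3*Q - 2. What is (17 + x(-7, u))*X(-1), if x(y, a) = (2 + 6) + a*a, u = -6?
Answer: -305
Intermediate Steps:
X(Q) = -2 + 3*Q
x(y, a) = 8 + a²
(17 + x(-7, u))*X(-1) = (17 + (8 + (-6)²))*(-2 + 3*(-1)) = (17 + (8 + 36))*(-2 - 3) = (17 + 44)*(-5) = 61*(-5) = -305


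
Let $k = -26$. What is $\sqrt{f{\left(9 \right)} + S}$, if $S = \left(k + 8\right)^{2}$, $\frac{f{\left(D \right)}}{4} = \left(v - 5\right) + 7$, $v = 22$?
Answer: $2 \sqrt{105} \approx 20.494$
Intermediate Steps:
$f{\left(D \right)} = 96$ ($f{\left(D \right)} = 4 \left(\left(22 - 5\right) + 7\right) = 4 \left(17 + 7\right) = 4 \cdot 24 = 96$)
$S = 324$ ($S = \left(-26 + 8\right)^{2} = \left(-18\right)^{2} = 324$)
$\sqrt{f{\left(9 \right)} + S} = \sqrt{96 + 324} = \sqrt{420} = 2 \sqrt{105}$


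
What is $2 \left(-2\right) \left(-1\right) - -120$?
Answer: $124$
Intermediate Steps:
$2 \left(-2\right) \left(-1\right) - -120 = \left(-4\right) \left(-1\right) + 120 = 4 + 120 = 124$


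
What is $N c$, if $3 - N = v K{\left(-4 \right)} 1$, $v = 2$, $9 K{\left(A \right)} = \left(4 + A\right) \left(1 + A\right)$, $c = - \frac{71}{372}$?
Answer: $- \frac{71}{124} \approx -0.57258$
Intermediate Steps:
$c = - \frac{71}{372}$ ($c = \left(-71\right) \frac{1}{372} = - \frac{71}{372} \approx -0.19086$)
$K{\left(A \right)} = \frac{\left(1 + A\right) \left(4 + A\right)}{9}$ ($K{\left(A \right)} = \frac{\left(4 + A\right) \left(1 + A\right)}{9} = \frac{\left(1 + A\right) \left(4 + A\right)}{9}$)
$N = 3$ ($N = 3 - 2 \left(\frac{4}{9} + \frac{\left(-4\right)^{2}}{9} + \frac{5}{9} \left(-4\right)\right) 1 = 3 - 2 \left(\frac{4}{9} + \frac{1}{9} \cdot 16 - \frac{20}{9}\right) 1 = 3 - 2 \left(\frac{4}{9} + \frac{16}{9} - \frac{20}{9}\right) 1 = 3 - 2 \cdot 0 \cdot 1 = 3 - 0 \cdot 1 = 3 - 0 = 3 + 0 = 3$)
$N c = 3 \left(- \frac{71}{372}\right) = - \frac{71}{124}$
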